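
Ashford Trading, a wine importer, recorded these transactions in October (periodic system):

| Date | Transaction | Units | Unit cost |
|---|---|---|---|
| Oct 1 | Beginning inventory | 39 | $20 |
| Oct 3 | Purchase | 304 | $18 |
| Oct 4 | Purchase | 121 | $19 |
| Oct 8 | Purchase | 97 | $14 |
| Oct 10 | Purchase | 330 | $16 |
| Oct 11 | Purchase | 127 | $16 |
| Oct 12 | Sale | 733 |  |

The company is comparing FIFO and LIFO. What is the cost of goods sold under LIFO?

COGS = $12,013

FIFO COGS: 39 @ $20 + 304 @ $18 + 121 @ $19 + 97 @ $14 + 172 @ $16 = $12,661
LIFO COGS: 127 @ $16 + 330 @ $16 + 97 @ $14 + 121 @ $19 + 58 @ $18 = $12,013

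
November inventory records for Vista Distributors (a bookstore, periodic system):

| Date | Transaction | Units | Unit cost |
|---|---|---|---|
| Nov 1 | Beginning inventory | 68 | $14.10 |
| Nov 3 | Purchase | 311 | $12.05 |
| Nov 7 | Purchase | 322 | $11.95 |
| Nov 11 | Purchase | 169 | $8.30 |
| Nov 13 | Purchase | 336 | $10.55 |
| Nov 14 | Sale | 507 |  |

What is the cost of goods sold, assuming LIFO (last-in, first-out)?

Nov 14, 507 sold [LIFO — newest first]: 336 @ $10.55 + 169 @ $8.30 + 2 @ $11.95 = $4,971.40
Ending inventory: 68 @ $14.10 + 311 @ $12.05 + 320 @ $11.95 = $8,530.35

COGS = $4,971.40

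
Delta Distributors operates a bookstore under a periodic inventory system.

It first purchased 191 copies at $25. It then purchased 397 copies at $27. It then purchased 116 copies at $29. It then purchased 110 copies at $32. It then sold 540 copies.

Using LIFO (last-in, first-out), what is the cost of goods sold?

Sale 1 (540) [LIFO — newest first]: 110 @ $32 + 116 @ $29 + 314 @ $27 = $15,362
Ending inventory: 191 @ $25 + 83 @ $27 = $7,016
Check: goods available $22,378 = COGS $15,362 + ending $7,016

COGS = $15,362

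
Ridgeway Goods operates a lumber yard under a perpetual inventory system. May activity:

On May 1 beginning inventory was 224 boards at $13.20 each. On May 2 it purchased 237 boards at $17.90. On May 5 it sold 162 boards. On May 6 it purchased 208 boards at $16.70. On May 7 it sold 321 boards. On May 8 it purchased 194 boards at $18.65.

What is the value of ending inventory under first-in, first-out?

Ending inventory = $6,724.30

May 5, 162 sold [FIFO — oldest first]: 162 @ $13.20 = $2,138.40
May 7, 321 sold [FIFO — oldest first]: 62 @ $13.20 + 237 @ $17.90 + 22 @ $16.70 = $5,428.10
Total COGS = $2,138.40 + $5,428.10 = $7,566.50
Ending inventory: 186 @ $16.70 + 194 @ $18.65 = $6,724.30
Check: goods available $14,290.80 = COGS $7,566.50 + ending $6,724.30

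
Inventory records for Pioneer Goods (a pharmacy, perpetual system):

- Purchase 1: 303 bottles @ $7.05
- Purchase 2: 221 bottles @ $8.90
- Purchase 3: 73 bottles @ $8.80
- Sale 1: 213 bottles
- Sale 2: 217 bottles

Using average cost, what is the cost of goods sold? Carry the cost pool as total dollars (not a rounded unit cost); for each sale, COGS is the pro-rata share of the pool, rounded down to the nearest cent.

COGS = $3,417.99

After Purchase 1: 303 on hand, pool $2,136.15 (≈ $7.0500 each)
After Purchase 2: 524 on hand, pool $4,103.05 (≈ $7.8302 each)
After Purchase 3: 597 on hand, pool $4,745.45 (≈ $7.9488 each)
Sale 1, sell 213: 213/597 × $4,745.45 → $1,693.10
Sale 2, sell 217: 217/384 × $3,052.35 → $1,724.89
Total COGS = $1,693.10 + $1,724.89 = $3,417.99
Ending inventory (cost pool remaining) = $1,327.46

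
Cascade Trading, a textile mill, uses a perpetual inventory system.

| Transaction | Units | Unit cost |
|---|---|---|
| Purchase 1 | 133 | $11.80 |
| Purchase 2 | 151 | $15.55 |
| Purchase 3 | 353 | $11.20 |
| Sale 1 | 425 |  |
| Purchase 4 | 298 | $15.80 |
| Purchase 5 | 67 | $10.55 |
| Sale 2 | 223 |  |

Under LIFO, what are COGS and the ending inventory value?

Sale 1 (425) [LIFO — newest first]: 353 @ $11.20 + 72 @ $15.55 = $5,073.20
Sale 2 (223) [LIFO — newest first]: 67 @ $10.55 + 156 @ $15.80 = $3,171.65
Total COGS = $5,073.20 + $3,171.65 = $8,244.85
Ending inventory: 133 @ $11.80 + 79 @ $15.55 + 142 @ $15.80 = $5,041.45

COGS = $8,244.85; ending inventory = $5,041.45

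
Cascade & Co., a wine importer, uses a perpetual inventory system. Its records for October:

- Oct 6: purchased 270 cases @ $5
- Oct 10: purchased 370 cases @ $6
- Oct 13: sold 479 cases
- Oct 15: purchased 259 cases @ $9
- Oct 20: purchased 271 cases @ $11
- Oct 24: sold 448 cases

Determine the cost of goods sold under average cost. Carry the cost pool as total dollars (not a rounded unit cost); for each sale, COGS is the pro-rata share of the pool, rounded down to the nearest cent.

COGS = $6,698.13

After Oct 6: 270 on hand, pool $1,350.00 (≈ $5.0000 each)
After Oct 10: 640 on hand, pool $3,570.00 (≈ $5.5781 each)
Oct 13, sell 479: 479/640 × $3,570.00 → $2,671.92
After Oct 15: 420 on hand, pool $3,229.08 (≈ $7.6883 each)
After Oct 20: 691 on hand, pool $6,210.08 (≈ $8.9871 each)
Oct 24, sell 448: 448/691 × $6,210.08 → $4,026.21
Total COGS = $2,671.92 + $4,026.21 = $6,698.13
Ending inventory (cost pool remaining) = $2,183.87
Check: goods available $8,882.00 = COGS $6,698.13 + ending $2,183.87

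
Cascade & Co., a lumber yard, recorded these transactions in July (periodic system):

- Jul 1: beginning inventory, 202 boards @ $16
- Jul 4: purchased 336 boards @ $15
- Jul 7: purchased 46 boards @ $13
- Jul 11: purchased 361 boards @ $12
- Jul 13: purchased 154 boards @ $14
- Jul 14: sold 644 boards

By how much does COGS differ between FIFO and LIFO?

$1,259

FIFO COGS: 202 @ $16 + 336 @ $15 + 46 @ $13 + 60 @ $12 = $9,590
LIFO COGS: 154 @ $14 + 361 @ $12 + 46 @ $13 + 83 @ $15 = $8,331
Difference = |$9,590 − $8,331| = $1,259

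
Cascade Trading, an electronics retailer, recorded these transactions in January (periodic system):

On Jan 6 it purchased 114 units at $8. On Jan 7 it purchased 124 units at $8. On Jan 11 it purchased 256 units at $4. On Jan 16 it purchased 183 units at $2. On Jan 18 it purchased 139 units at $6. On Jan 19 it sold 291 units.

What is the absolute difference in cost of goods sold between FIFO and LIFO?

$978

FIFO COGS: 114 @ $8 + 124 @ $8 + 53 @ $4 = $2,116
LIFO COGS: 139 @ $6 + 152 @ $2 = $1,138
Difference = |$2,116 − $1,138| = $978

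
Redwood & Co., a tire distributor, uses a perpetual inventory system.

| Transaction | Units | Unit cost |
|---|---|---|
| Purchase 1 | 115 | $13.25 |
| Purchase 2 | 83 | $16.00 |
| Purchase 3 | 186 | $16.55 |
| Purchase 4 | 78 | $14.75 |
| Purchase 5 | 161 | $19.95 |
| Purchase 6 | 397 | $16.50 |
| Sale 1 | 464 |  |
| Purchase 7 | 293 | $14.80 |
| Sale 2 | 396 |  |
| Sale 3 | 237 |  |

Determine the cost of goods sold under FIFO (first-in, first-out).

Sale 1 (464) [FIFO — oldest first]: 115 @ $13.25 + 83 @ $16.00 + 186 @ $16.55 + 78 @ $14.75 + 2 @ $19.95 = $7,120.45
Sale 2 (396) [FIFO — oldest first]: 159 @ $19.95 + 237 @ $16.50 = $7,082.55
Sale 3 (237) [FIFO — oldest first]: 160 @ $16.50 + 77 @ $14.80 = $3,779.60
Total COGS = $7,120.45 + $7,082.55 + $3,779.60 = $17,982.60
Ending inventory: 216 @ $14.80 = $3,196.80

COGS = $17,982.60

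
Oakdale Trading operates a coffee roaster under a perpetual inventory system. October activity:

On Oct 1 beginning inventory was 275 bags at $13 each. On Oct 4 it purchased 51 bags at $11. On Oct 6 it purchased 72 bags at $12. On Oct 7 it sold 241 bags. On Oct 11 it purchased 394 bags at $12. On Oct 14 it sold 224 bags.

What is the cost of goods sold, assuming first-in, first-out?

Oct 7, 241 sold [FIFO — oldest first]: 241 @ $13 = $3,133
Oct 14, 224 sold [FIFO — oldest first]: 34 @ $13 + 51 @ $11 + 72 @ $12 + 67 @ $12 = $2,671
Total COGS = $3,133 + $2,671 = $5,804
Ending inventory: 327 @ $12 = $3,924
Check: goods available $9,728 = COGS $5,804 + ending $3,924

COGS = $5,804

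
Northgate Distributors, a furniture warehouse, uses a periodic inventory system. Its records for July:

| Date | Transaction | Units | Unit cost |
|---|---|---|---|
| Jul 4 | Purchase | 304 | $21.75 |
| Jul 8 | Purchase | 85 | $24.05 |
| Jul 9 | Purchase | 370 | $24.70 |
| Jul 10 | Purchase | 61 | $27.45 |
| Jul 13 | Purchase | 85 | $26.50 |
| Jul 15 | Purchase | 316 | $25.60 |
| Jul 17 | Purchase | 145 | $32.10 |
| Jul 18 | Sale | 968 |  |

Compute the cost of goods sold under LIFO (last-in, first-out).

Jul 18, 968 sold [LIFO — newest first]: 145 @ $32.10 + 316 @ $25.60 + 85 @ $26.50 + 61 @ $27.45 + 361 @ $24.70 = $25,587.75
Ending inventory: 304 @ $21.75 + 85 @ $24.05 + 9 @ $24.70 = $8,878.55
Check: goods available $34,466.30 = COGS $25,587.75 + ending $8,878.55

COGS = $25,587.75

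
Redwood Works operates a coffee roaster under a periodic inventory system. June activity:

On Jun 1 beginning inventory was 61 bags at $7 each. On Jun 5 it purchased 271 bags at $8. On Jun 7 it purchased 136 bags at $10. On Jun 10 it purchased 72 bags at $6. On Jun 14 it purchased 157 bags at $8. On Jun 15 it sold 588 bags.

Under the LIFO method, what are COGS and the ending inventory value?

Jun 15, 588 sold [LIFO — newest first]: 157 @ $8 + 72 @ $6 + 136 @ $10 + 223 @ $8 = $4,832
Ending inventory: 61 @ $7 + 48 @ $8 = $811
Check: goods available $5,643 = COGS $4,832 + ending $811

COGS = $4,832; ending inventory = $811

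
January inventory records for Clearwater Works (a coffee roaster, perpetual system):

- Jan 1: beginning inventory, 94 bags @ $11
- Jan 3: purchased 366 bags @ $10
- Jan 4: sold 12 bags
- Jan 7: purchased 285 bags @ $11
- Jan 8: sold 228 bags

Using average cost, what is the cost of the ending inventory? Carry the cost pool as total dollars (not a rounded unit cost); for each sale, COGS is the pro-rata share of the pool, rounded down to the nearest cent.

After Jan 1: 94 on hand, pool $1,034.00 (≈ $11.0000 each)
After Jan 3: 460 on hand, pool $4,694.00 (≈ $10.2043 each)
Jan 4, sell 12: 12/460 × $4,694.00 → $122.45
After Jan 7: 733 on hand, pool $7,706.55 (≈ $10.5137 each)
Jan 8, sell 228: 228/733 × $7,706.55 → $2,397.12
Total COGS = $122.45 + $2,397.12 = $2,519.57
Ending inventory (cost pool remaining) = $5,309.43

Ending inventory = $5,309.43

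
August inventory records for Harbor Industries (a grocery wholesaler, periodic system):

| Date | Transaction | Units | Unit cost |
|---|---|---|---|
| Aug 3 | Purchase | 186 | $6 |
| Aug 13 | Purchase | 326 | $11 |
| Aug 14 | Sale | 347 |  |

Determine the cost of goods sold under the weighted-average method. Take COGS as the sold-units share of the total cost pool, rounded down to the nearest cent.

Aug 14, sell 347: 347/512 × $4,702.00 → $3,186.70
Ending inventory (cost pool remaining) = $1,515.30

COGS = $3,186.70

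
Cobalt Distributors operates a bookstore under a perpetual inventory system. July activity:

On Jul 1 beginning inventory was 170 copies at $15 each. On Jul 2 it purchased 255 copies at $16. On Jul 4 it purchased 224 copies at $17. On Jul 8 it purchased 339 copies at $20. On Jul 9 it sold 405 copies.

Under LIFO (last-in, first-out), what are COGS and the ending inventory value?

Jul 9, 405 sold [LIFO — newest first]: 339 @ $20 + 66 @ $17 = $7,902
Ending inventory: 170 @ $15 + 255 @ $16 + 158 @ $17 = $9,316

COGS = $7,902; ending inventory = $9,316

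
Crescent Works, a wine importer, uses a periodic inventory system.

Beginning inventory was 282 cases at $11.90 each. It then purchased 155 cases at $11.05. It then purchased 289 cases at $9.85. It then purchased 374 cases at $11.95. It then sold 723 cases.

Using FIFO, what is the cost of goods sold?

COGS = $7,885.65

Sale 1 (723) [FIFO — oldest first]: 282 @ $11.90 + 155 @ $11.05 + 286 @ $9.85 = $7,885.65
Ending inventory: 3 @ $9.85 + 374 @ $11.95 = $4,498.85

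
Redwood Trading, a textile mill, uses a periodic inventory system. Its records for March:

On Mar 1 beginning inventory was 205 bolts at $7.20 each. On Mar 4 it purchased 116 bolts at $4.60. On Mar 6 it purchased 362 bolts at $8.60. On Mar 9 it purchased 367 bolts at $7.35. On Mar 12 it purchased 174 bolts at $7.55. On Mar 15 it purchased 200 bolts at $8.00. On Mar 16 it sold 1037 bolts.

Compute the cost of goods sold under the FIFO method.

COGS = $7,724.70

Mar 16, 1037 sold [FIFO — oldest first]: 205 @ $7.20 + 116 @ $4.60 + 362 @ $8.60 + 354 @ $7.35 = $7,724.70
Ending inventory: 13 @ $7.35 + 174 @ $7.55 + 200 @ $8.00 = $3,009.25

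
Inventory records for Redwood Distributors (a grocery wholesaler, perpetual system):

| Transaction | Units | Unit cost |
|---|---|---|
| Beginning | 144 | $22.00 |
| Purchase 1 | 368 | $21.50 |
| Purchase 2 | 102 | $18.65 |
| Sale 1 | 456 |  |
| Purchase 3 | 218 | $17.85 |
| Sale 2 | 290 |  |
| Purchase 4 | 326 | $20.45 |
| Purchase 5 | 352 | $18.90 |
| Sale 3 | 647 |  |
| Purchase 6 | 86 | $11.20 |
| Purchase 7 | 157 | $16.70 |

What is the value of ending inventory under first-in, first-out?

Sale 1 (456) [FIFO — oldest first]: 144 @ $22.00 + 312 @ $21.50 = $9,876.00
Sale 2 (290) [FIFO — oldest first]: 56 @ $21.50 + 102 @ $18.65 + 132 @ $17.85 = $5,462.50
Sale 3 (647) [FIFO — oldest first]: 86 @ $17.85 + 326 @ $20.45 + 235 @ $18.90 = $12,643.30
Total COGS = $9,876.00 + $5,462.50 + $12,643.30 = $27,981.80
Ending inventory: 117 @ $18.90 + 86 @ $11.20 + 157 @ $16.70 = $5,796.40

Ending inventory = $5,796.40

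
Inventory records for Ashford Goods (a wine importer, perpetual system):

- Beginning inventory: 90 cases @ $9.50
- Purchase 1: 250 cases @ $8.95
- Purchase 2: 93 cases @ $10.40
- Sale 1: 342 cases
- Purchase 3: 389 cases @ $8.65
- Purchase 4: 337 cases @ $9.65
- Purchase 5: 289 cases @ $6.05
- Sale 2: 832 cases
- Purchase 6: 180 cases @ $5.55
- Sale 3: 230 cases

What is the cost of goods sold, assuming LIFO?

Sale 1 (342) [LIFO — newest first]: 93 @ $10.40 + 249 @ $8.95 = $3,195.75
Sale 2 (832) [LIFO — newest first]: 289 @ $6.05 + 337 @ $9.65 + 206 @ $8.65 = $6,782.40
Sale 3 (230) [LIFO — newest first]: 180 @ $5.55 + 50 @ $8.65 = $1,431.50
Total COGS = $3,195.75 + $6,782.40 + $1,431.50 = $11,409.65
Ending inventory: 90 @ $9.50 + 1 @ $8.95 + 133 @ $8.65 = $2,014.40

COGS = $11,409.65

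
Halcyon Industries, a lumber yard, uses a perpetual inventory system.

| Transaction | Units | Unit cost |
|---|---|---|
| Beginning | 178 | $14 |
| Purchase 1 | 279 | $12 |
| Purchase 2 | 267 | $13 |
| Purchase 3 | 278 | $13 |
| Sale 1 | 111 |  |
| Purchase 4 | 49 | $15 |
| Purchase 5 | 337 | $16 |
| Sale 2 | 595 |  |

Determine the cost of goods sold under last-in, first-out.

COGS = $10,287

Sale 1 (111) [LIFO — newest first]: 111 @ $13 = $1,443
Sale 2 (595) [LIFO — newest first]: 337 @ $16 + 49 @ $15 + 167 @ $13 + 42 @ $13 = $8,844
Total COGS = $1,443 + $8,844 = $10,287
Ending inventory: 178 @ $14 + 279 @ $12 + 225 @ $13 = $8,765
Check: goods available $19,052 = COGS $10,287 + ending $8,765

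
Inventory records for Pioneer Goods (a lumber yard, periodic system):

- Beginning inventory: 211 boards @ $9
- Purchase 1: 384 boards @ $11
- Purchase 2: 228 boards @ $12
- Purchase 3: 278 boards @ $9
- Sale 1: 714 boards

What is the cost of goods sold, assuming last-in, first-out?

Sale 1 (714) [LIFO — newest first]: 278 @ $9 + 228 @ $12 + 208 @ $11 = $7,526
Ending inventory: 211 @ $9 + 176 @ $11 = $3,835
Check: goods available $11,361 = COGS $7,526 + ending $3,835

COGS = $7,526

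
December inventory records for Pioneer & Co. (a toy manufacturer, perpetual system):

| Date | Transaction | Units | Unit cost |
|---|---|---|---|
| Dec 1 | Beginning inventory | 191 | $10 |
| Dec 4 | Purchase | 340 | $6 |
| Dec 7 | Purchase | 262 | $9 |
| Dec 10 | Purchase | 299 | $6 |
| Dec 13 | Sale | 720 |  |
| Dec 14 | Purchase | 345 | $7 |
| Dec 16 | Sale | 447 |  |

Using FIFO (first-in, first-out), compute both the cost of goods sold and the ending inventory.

COGS = $8,627; ending inventory = $1,890

Dec 13, 720 sold [FIFO — oldest first]: 191 @ $10 + 340 @ $6 + 189 @ $9 = $5,651
Dec 16, 447 sold [FIFO — oldest first]: 73 @ $9 + 299 @ $6 + 75 @ $7 = $2,976
Total COGS = $5,651 + $2,976 = $8,627
Ending inventory: 270 @ $7 = $1,890
Check: goods available $10,517 = COGS $8,627 + ending $1,890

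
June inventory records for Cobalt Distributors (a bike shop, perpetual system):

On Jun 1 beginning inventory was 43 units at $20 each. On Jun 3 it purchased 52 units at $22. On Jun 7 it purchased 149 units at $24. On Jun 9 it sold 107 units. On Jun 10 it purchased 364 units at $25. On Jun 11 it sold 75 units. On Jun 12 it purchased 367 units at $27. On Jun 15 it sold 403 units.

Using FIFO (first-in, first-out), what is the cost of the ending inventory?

Jun 9, 107 sold [FIFO — oldest first]: 43 @ $20 + 52 @ $22 + 12 @ $24 = $2,292
Jun 11, 75 sold [FIFO — oldest first]: 75 @ $24 = $1,800
Jun 15, 403 sold [FIFO — oldest first]: 62 @ $24 + 341 @ $25 = $10,013
Total COGS = $2,292 + $1,800 + $10,013 = $14,105
Ending inventory: 23 @ $25 + 367 @ $27 = $10,484

Ending inventory = $10,484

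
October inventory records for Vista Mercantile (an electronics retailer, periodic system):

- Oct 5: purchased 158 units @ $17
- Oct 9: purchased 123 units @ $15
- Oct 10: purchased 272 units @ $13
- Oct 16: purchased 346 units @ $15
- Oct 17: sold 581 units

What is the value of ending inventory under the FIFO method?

Ending inventory = $4,770

Oct 17, 581 sold [FIFO — oldest first]: 158 @ $17 + 123 @ $15 + 272 @ $13 + 28 @ $15 = $8,487
Ending inventory: 318 @ $15 = $4,770
Check: goods available $13,257 = COGS $8,487 + ending $4,770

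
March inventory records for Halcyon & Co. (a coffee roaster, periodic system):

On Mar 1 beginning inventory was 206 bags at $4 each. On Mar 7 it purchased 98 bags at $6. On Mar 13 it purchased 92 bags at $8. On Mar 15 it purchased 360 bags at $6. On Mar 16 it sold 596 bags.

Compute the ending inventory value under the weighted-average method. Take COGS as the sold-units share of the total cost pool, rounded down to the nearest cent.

Ending inventory = $911.75

Mar 16, sell 596: 596/756 × $4,308.00 → $3,396.25
Ending inventory (cost pool remaining) = $911.75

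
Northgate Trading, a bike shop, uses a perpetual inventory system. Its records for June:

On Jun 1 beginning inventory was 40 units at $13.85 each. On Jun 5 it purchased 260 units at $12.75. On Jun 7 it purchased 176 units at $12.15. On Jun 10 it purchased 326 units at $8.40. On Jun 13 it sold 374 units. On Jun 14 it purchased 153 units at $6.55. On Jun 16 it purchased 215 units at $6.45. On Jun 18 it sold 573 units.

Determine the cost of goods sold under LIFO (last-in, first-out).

Jun 13, 374 sold [LIFO — newest first]: 326 @ $8.40 + 48 @ $12.15 = $3,321.60
Jun 18, 573 sold [LIFO — newest first]: 215 @ $6.45 + 153 @ $6.55 + 128 @ $12.15 + 77 @ $12.75 = $4,925.85
Total COGS = $3,321.60 + $4,925.85 = $8,247.45
Ending inventory: 40 @ $13.85 + 183 @ $12.75 = $2,887.25
Check: goods available $11,134.70 = COGS $8,247.45 + ending $2,887.25

COGS = $8,247.45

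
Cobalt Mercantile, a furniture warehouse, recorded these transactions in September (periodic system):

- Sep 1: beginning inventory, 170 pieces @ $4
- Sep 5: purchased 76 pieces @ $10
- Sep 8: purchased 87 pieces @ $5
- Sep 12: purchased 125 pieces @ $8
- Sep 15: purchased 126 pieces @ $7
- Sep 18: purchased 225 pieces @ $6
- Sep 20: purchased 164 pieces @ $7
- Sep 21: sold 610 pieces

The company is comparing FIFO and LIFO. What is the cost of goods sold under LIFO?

FIFO COGS: 170 @ $4 + 76 @ $10 + 87 @ $5 + 125 @ $8 + 126 @ $7 + 26 @ $6 = $3,913
LIFO COGS: 164 @ $7 + 225 @ $6 + 126 @ $7 + 95 @ $8 = $4,140

COGS = $4,140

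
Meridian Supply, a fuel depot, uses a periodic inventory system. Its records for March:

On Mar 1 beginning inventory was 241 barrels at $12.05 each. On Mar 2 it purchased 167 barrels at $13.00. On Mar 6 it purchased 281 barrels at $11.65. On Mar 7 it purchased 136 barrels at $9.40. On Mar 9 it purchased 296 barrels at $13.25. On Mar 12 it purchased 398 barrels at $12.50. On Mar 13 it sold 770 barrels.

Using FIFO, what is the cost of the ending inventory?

Ending inventory = $9,414.00

Mar 13, 770 sold [FIFO — oldest first]: 241 @ $12.05 + 167 @ $13.00 + 281 @ $11.65 + 81 @ $9.40 = $9,110.10
Ending inventory: 55 @ $9.40 + 296 @ $13.25 + 398 @ $12.50 = $9,414.00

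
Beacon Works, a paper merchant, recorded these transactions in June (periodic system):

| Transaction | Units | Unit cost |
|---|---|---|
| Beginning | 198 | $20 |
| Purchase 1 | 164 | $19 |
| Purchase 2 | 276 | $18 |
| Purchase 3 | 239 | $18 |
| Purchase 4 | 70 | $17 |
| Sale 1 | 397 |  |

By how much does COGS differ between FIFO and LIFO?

$630

FIFO COGS: 198 @ $20 + 164 @ $19 + 35 @ $18 = $7,706
LIFO COGS: 70 @ $17 + 239 @ $18 + 88 @ $18 = $7,076
Difference = |$7,706 − $7,076| = $630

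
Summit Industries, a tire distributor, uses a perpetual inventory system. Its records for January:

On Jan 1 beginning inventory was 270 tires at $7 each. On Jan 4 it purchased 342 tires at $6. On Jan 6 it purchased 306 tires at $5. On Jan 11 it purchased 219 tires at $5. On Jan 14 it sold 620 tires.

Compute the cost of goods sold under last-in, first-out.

COGS = $3,195

Jan 14, 620 sold [LIFO — newest first]: 219 @ $5 + 306 @ $5 + 95 @ $6 = $3,195
Ending inventory: 270 @ $7 + 247 @ $6 = $3,372
Check: goods available $6,567 = COGS $3,195 + ending $3,372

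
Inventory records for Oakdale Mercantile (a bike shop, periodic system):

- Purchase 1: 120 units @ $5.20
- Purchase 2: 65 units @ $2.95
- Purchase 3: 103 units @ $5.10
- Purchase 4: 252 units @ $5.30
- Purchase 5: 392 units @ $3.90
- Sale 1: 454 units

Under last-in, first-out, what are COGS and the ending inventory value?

Sale 1 (454) [LIFO — newest first]: 392 @ $3.90 + 62 @ $5.30 = $1,857.40
Ending inventory: 120 @ $5.20 + 65 @ $2.95 + 103 @ $5.10 + 190 @ $5.30 = $2,348.05

COGS = $1,857.40; ending inventory = $2,348.05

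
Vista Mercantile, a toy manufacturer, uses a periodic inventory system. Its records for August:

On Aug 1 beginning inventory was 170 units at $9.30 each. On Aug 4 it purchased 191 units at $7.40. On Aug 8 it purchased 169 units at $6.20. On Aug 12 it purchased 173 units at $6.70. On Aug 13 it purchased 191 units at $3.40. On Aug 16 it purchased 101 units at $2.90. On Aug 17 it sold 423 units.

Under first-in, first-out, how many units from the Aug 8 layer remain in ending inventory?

107

Aug 17, 423 sold [FIFO — oldest first]: 170 @ $9.30 + 191 @ $7.40 + 62 @ $6.20 = $3,378.80
Ending inventory: 107 @ $6.20 + 173 @ $6.70 + 191 @ $3.40 + 101 @ $2.90 = $2,764.80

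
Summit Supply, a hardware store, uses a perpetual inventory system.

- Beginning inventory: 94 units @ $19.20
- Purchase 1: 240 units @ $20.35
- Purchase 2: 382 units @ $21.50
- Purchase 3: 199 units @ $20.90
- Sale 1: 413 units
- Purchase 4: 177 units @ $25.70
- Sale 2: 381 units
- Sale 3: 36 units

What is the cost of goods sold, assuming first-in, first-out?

COGS = $17,284.40

Sale 1 (413) [FIFO — oldest first]: 94 @ $19.20 + 240 @ $20.35 + 79 @ $21.50 = $8,387.30
Sale 2 (381) [FIFO — oldest first]: 303 @ $21.50 + 78 @ $20.90 = $8,144.70
Sale 3 (36) [FIFO — oldest first]: 36 @ $20.90 = $752.40
Total COGS = $8,387.30 + $8,144.70 + $752.40 = $17,284.40
Ending inventory: 85 @ $20.90 + 177 @ $25.70 = $6,325.40
Check: goods available $23,609.80 = COGS $17,284.40 + ending $6,325.40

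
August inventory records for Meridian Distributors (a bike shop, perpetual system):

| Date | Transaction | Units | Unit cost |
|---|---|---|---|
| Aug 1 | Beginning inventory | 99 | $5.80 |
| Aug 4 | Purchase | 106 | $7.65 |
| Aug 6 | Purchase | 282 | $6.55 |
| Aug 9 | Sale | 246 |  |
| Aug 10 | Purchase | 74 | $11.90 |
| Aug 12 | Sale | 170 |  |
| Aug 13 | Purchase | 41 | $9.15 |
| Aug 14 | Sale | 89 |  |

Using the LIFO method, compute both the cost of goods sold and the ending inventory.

Aug 9, 246 sold [LIFO — newest first]: 246 @ $6.55 = $1,611.30
Aug 12, 170 sold [LIFO — newest first]: 74 @ $11.90 + 36 @ $6.55 + 60 @ $7.65 = $1,575.40
Aug 14, 89 sold [LIFO — newest first]: 41 @ $9.15 + 46 @ $7.65 + 2 @ $5.80 = $738.65
Total COGS = $1,611.30 + $1,575.40 + $738.65 = $3,925.35
Ending inventory: 97 @ $5.80 = $562.60
Check: goods available $4,487.95 = COGS $3,925.35 + ending $562.60

COGS = $3,925.35; ending inventory = $562.60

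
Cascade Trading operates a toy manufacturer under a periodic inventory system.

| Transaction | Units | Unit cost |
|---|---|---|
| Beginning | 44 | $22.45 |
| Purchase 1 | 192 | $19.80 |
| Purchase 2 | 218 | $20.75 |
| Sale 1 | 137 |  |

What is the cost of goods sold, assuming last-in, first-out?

Sale 1 (137) [LIFO — newest first]: 137 @ $20.75 = $2,842.75
Ending inventory: 44 @ $22.45 + 192 @ $19.80 + 81 @ $20.75 = $6,470.15
Check: goods available $9,312.90 = COGS $2,842.75 + ending $6,470.15

COGS = $2,842.75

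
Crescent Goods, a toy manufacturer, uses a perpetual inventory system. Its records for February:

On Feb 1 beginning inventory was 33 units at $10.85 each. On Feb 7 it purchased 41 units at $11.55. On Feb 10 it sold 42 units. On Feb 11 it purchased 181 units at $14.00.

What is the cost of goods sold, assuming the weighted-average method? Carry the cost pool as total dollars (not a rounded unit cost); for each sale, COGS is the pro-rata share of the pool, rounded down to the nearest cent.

After Feb 1: 33 on hand, pool $358.05 (≈ $10.8500 each)
After Feb 7: 74 on hand, pool $831.60 (≈ $11.2378 each)
Feb 10, sell 42: 42/74 × $831.60 → $471.98
After Feb 11: 213 on hand, pool $2,893.62 (≈ $13.5851 each)
Ending inventory (cost pool remaining) = $2,893.62

COGS = $471.98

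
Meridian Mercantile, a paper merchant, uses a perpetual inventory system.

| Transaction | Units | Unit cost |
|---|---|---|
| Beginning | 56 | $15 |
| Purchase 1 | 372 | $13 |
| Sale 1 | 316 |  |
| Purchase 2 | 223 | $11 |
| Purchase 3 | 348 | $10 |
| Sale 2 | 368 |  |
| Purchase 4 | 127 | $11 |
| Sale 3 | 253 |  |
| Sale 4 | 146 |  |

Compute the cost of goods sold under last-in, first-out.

COGS = $12,361

Sale 1 (316) [LIFO — newest first]: 316 @ $13 = $4,108
Sale 2 (368) [LIFO — newest first]: 348 @ $10 + 20 @ $11 = $3,700
Sale 3 (253) [LIFO — newest first]: 127 @ $11 + 126 @ $11 = $2,783
Sale 4 (146) [LIFO — newest first]: 77 @ $11 + 56 @ $13 + 13 @ $15 = $1,770
Total COGS = $4,108 + $3,700 + $2,783 + $1,770 = $12,361
Ending inventory: 43 @ $15 = $645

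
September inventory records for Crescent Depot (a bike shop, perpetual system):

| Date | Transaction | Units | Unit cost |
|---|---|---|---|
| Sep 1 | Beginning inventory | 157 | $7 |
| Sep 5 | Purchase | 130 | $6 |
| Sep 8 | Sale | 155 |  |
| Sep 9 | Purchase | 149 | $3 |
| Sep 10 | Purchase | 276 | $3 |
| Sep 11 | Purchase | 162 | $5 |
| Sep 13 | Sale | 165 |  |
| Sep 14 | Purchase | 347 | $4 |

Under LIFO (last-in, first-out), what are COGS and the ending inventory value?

COGS = $1,774; ending inventory = $3,578

Sep 8, 155 sold [LIFO — newest first]: 130 @ $6 + 25 @ $7 = $955
Sep 13, 165 sold [LIFO — newest first]: 162 @ $5 + 3 @ $3 = $819
Total COGS = $955 + $819 = $1,774
Ending inventory: 132 @ $7 + 149 @ $3 + 273 @ $3 + 347 @ $4 = $3,578
Check: goods available $5,352 = COGS $1,774 + ending $3,578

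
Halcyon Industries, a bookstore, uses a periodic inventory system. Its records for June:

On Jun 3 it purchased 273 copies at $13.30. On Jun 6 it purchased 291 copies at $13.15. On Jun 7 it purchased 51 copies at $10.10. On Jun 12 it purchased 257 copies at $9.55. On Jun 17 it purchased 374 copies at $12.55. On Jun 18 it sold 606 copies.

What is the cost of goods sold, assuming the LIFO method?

Jun 18, 606 sold [LIFO — newest first]: 374 @ $12.55 + 232 @ $9.55 = $6,909.30
Ending inventory: 273 @ $13.30 + 291 @ $13.15 + 51 @ $10.10 + 25 @ $9.55 = $8,211.40

COGS = $6,909.30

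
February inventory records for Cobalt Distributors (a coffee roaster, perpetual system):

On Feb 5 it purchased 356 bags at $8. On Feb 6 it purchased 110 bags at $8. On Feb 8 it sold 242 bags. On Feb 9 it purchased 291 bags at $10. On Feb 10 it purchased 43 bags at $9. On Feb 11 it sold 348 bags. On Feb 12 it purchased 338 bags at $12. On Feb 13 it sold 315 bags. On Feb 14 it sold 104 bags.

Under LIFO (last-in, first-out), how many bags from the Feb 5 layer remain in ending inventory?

129

Feb 8, 242 sold [LIFO — newest first]: 110 @ $8 + 132 @ $8 = $1,936
Feb 11, 348 sold [LIFO — newest first]: 43 @ $9 + 291 @ $10 + 14 @ $8 = $3,409
Feb 13, 315 sold [LIFO — newest first]: 315 @ $12 = $3,780
Feb 14, 104 sold [LIFO — newest first]: 23 @ $12 + 81 @ $8 = $924
Total COGS = $1,936 + $3,409 + $3,780 + $924 = $10,049
Ending inventory: 129 @ $8 = $1,032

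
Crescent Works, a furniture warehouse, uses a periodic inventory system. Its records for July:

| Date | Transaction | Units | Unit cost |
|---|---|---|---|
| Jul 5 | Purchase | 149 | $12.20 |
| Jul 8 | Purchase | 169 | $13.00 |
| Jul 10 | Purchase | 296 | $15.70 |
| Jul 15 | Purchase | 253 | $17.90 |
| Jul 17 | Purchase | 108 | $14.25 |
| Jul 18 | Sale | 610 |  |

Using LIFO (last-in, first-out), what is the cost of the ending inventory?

Ending inventory = $4,752.70

Jul 18, 610 sold [LIFO — newest first]: 108 @ $14.25 + 253 @ $17.90 + 249 @ $15.70 = $9,977.00
Ending inventory: 149 @ $12.20 + 169 @ $13.00 + 47 @ $15.70 = $4,752.70
Check: goods available $14,729.70 = COGS $9,977.00 + ending $4,752.70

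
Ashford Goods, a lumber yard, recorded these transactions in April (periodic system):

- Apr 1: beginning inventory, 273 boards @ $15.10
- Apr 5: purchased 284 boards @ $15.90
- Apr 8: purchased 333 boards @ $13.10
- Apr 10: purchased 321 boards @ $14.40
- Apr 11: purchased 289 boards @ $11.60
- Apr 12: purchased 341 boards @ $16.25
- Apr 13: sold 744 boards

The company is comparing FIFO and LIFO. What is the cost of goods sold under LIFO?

COGS = $10,535.25

FIFO COGS: 273 @ $15.10 + 284 @ $15.90 + 187 @ $13.10 = $11,087.60
LIFO COGS: 341 @ $16.25 + 289 @ $11.60 + 114 @ $14.40 = $10,535.25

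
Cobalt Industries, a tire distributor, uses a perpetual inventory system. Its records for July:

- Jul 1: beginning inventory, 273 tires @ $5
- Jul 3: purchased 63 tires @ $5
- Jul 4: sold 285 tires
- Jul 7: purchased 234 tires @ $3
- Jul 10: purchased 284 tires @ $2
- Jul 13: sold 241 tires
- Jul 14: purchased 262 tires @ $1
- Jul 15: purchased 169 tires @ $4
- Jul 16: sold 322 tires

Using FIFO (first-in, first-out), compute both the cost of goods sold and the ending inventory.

Jul 4, 285 sold [FIFO — oldest first]: 273 @ $5 + 12 @ $5 = $1,425
Jul 13, 241 sold [FIFO — oldest first]: 51 @ $5 + 190 @ $3 = $825
Jul 16, 322 sold [FIFO — oldest first]: 44 @ $3 + 278 @ $2 = $688
Total COGS = $1,425 + $825 + $688 = $2,938
Ending inventory: 6 @ $2 + 262 @ $1 + 169 @ $4 = $950

COGS = $2,938; ending inventory = $950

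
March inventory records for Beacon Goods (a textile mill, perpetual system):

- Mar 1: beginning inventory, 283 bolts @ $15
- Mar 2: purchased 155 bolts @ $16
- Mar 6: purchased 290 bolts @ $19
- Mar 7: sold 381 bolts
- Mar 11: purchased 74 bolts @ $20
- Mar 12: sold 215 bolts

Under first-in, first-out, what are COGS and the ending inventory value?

COGS = $9,727; ending inventory = $3,988

Mar 7, 381 sold [FIFO — oldest first]: 283 @ $15 + 98 @ $16 = $5,813
Mar 12, 215 sold [FIFO — oldest first]: 57 @ $16 + 158 @ $19 = $3,914
Total COGS = $5,813 + $3,914 = $9,727
Ending inventory: 132 @ $19 + 74 @ $20 = $3,988
Check: goods available $13,715 = COGS $9,727 + ending $3,988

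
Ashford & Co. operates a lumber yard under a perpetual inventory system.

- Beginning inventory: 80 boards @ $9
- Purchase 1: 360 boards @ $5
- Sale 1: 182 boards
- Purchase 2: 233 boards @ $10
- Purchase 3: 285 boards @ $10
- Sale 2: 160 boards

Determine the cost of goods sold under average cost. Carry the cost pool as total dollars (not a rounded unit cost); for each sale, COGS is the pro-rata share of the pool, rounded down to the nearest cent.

After Beginning: 80 on hand, pool $720.00 (≈ $9.0000 each)
After Purchase 1: 440 on hand, pool $2,520.00 (≈ $5.7273 each)
Sale 1, sell 182: 182/440 × $2,520.00 → $1,042.36
After Purchase 2: 491 on hand, pool $3,807.64 (≈ $7.7549 each)
After Purchase 3: 776 on hand, pool $6,657.64 (≈ $8.5794 each)
Sale 2, sell 160: 160/776 × $6,657.64 → $1,372.70
Total COGS = $1,042.36 + $1,372.70 = $2,415.06
Ending inventory (cost pool remaining) = $5,284.94

COGS = $2,415.06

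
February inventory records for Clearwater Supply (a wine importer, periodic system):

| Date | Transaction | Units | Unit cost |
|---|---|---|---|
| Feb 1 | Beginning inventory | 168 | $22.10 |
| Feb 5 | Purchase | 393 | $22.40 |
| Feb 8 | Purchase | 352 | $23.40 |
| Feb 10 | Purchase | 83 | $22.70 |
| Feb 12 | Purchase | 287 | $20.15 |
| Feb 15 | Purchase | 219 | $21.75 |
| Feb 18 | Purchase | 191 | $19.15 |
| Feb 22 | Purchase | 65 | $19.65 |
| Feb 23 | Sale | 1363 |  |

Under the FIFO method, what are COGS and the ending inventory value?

COGS = $30,159.95; ending inventory = $7,958.15

Feb 23, 1363 sold [FIFO — oldest first]: 168 @ $22.10 + 393 @ $22.40 + 352 @ $23.40 + 83 @ $22.70 + 287 @ $20.15 + 80 @ $21.75 = $30,159.95
Ending inventory: 139 @ $21.75 + 191 @ $19.15 + 65 @ $19.65 = $7,958.15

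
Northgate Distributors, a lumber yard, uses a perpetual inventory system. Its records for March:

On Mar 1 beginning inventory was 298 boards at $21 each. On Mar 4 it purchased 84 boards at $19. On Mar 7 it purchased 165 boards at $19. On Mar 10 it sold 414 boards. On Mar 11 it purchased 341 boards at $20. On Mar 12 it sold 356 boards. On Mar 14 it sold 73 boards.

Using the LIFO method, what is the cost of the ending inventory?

Ending inventory = $945

Mar 10, 414 sold [LIFO — newest first]: 165 @ $19 + 84 @ $19 + 165 @ $21 = $8,196
Mar 12, 356 sold [LIFO — newest first]: 341 @ $20 + 15 @ $21 = $7,135
Mar 14, 73 sold [LIFO — newest first]: 73 @ $21 = $1,533
Total COGS = $8,196 + $7,135 + $1,533 = $16,864
Ending inventory: 45 @ $21 = $945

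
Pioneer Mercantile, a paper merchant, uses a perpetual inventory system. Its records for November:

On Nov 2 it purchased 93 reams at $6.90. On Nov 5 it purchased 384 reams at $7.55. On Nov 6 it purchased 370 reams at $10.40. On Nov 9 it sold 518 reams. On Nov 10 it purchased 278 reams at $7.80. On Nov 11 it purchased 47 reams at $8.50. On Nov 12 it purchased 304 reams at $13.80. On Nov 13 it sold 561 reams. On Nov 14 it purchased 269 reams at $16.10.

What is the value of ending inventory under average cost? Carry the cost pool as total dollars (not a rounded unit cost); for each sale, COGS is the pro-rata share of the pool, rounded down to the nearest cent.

After Nov 2: 93 on hand, pool $641.70 (≈ $6.9000 each)
After Nov 5: 477 on hand, pool $3,540.90 (≈ $7.4233 each)
After Nov 6: 847 on hand, pool $7,388.90 (≈ $8.7236 each)
Nov 9, sell 518: 518/847 × $7,388.90 → $4,518.83
After Nov 10: 607 on hand, pool $5,038.47 (≈ $8.3006 each)
After Nov 11: 654 on hand, pool $5,437.97 (≈ $8.3149 each)
After Nov 12: 958 on hand, pool $9,633.17 (≈ $10.0555 each)
Nov 13, sell 561: 561/958 × $9,633.17 → $5,641.13
After Nov 14: 666 on hand, pool $8,322.94 (≈ $12.4969 each)
Total COGS = $4,518.83 + $5,641.13 = $10,159.96
Ending inventory (cost pool remaining) = $8,322.94
Check: goods available $18,482.90 = COGS $10,159.96 + ending $8,322.94

Ending inventory = $8,322.94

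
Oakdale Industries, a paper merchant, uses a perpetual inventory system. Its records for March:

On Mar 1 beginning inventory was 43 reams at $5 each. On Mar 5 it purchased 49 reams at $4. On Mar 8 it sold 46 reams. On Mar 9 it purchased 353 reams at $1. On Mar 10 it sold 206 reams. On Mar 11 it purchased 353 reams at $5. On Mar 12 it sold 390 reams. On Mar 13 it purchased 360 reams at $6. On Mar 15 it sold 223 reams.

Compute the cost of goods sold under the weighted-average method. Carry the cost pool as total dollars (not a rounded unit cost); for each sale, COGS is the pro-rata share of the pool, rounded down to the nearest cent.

COGS = $3,132.30

After Mar 1: 43 on hand, pool $215.00 (≈ $5.0000 each)
After Mar 5: 92 on hand, pool $411.00 (≈ $4.4674 each)
Mar 8, sell 46: 46/92 × $411.00 → $205.50
After Mar 9: 399 on hand, pool $558.50 (≈ $1.3997 each)
Mar 10, sell 206: 206/399 × $558.50 → $288.34
After Mar 11: 546 on hand, pool $2,035.16 (≈ $3.7274 each)
Mar 12, sell 390: 390/546 × $2,035.16 → $1,453.68
After Mar 13: 516 on hand, pool $2,741.48 (≈ $5.3129 each)
Mar 15, sell 223: 223/516 × $2,741.48 → $1,184.78
Total COGS = $205.50 + $288.34 + $1,453.68 + $1,184.78 = $3,132.30
Ending inventory (cost pool remaining) = $1,556.70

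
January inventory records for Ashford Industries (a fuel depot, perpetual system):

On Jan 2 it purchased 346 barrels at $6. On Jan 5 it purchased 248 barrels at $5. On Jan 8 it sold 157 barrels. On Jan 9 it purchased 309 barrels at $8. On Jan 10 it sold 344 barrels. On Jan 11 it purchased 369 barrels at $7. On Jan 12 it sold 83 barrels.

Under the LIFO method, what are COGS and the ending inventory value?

Jan 8, 157 sold [LIFO — newest first]: 157 @ $5 = $785
Jan 10, 344 sold [LIFO — newest first]: 309 @ $8 + 35 @ $5 = $2,647
Jan 12, 83 sold [LIFO — newest first]: 83 @ $7 = $581
Total COGS = $785 + $2,647 + $581 = $4,013
Ending inventory: 346 @ $6 + 56 @ $5 + 286 @ $7 = $4,358

COGS = $4,013; ending inventory = $4,358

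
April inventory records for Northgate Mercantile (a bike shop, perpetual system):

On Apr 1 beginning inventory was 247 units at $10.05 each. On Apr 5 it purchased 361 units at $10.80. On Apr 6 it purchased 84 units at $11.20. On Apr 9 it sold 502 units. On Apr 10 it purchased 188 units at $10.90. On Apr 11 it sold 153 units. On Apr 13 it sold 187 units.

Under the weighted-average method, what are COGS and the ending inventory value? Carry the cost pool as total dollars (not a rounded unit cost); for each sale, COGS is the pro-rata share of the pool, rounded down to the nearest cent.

COGS = $8,963.04; ending inventory = $408.11

After Apr 1: 247 on hand, pool $2,482.35 (≈ $10.0500 each)
After Apr 5: 608 on hand, pool $6,381.15 (≈ $10.4953 each)
After Apr 6: 692 on hand, pool $7,321.95 (≈ $10.5809 each)
Apr 9, sell 502: 502/692 × $7,321.95 → $5,311.58
After Apr 10: 378 on hand, pool $4,059.57 (≈ $10.7396 each)
Apr 11, sell 153: 153/378 × $4,059.57 → $1,643.15
Apr 13, sell 187: 187/225 × $2,416.42 → $2,008.31
Total COGS = $5,311.58 + $1,643.15 + $2,008.31 = $8,963.04
Ending inventory (cost pool remaining) = $408.11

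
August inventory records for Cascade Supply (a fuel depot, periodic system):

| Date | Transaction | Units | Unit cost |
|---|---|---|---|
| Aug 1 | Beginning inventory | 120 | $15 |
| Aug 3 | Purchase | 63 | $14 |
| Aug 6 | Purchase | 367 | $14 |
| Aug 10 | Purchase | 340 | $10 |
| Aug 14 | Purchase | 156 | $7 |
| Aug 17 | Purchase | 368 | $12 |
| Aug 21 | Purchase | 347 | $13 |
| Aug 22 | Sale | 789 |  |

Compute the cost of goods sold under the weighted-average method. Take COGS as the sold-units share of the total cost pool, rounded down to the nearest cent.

Aug 22, sell 789: 789/1761 × $21,239.00 → $9,515.94
Ending inventory (cost pool remaining) = $11,723.06
Check: goods available $21,239.00 = COGS $9,515.94 + ending $11,723.06

COGS = $9,515.94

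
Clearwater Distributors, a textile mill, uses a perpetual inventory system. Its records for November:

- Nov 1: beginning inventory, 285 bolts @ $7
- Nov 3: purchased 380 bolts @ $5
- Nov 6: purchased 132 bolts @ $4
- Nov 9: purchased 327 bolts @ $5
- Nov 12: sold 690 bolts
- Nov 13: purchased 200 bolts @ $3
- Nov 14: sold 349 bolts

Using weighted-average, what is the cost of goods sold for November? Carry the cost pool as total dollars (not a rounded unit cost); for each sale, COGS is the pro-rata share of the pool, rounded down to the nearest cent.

After Nov 1: 285 on hand, pool $1,995.00 (≈ $7.0000 each)
After Nov 3: 665 on hand, pool $3,895.00 (≈ $5.8571 each)
After Nov 6: 797 on hand, pool $4,423.00 (≈ $5.5496 each)
After Nov 9: 1124 on hand, pool $6,058.00 (≈ $5.3897 each)
Nov 12, sell 690: 690/1124 × $6,058.00 → $3,718.87
After Nov 13: 634 on hand, pool $2,939.13 (≈ $4.6359 each)
Nov 14, sell 349: 349/634 × $2,939.13 → $1,617.91
Total COGS = $3,718.87 + $1,617.91 = $5,336.78
Ending inventory (cost pool remaining) = $1,321.22

COGS = $5,336.78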